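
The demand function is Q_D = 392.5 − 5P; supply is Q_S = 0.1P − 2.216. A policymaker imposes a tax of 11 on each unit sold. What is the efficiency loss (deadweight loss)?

In inverse form: demand P = 78.5 − 0.2Q, supply P = 22.16 + 10Q.
Competitive equilibrium: 78.5 − 0.2Q = 22.16 + 10Q → Q* = 5.5235, P* = 77.3953.
With the tax, the buyer price exceeds the seller price by 11: (78.5 − 0.2Q) − (22.16 + 10Q) = 11 → Q' = 4.4451.
ΔQ = 5.5235 − 4.4451 = 1.0784; the wedge equals the tax, 11.
Deadweight loss = ½ × 1.0784 × 11 = 5.93.

5.93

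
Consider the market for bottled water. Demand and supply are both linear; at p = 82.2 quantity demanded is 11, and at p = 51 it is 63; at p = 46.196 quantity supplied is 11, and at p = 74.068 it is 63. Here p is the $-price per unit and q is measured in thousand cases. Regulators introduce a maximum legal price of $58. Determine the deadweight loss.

$53.13 thousand

Demand slope = (51 − 82.2)/(63 − 11) = −0.6, so p = 88.8 − 0.6q.
Supply slope = (74.068 − 46.196)/(63 − 11) = 0.536, so p = 40.3 + 0.536q.
Competitive equilibrium: 88.8 − 0.6q = 40.3 + 0.536q → q* = 42.6937, p* = 63.1838.
At the ceiling p = 58, quantity supplied = (58 − 40.3)/0.536 = 33.0224.
Willingness to pay at q' = 33.0224: 88.8 − 0.6·33.0224 = 68.9866.
Δq = 42.6937 − 33.0224 = 9.6713; wedge = 68.9866 − 58 = 10.9866.
DWL = ½ × 9.6713 × 10.9866 = $53.13 thousand.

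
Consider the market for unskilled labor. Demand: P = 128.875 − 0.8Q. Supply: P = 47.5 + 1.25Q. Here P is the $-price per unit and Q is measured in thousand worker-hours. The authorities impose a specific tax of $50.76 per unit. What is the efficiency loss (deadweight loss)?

Competitive equilibrium: 128.875 − 0.8Q = 47.5 + 1.25Q → Q* = 39.6951, P* = 97.1189.
With the tax, the buyer price exceeds the seller price by 50.76: (128.875 − 0.8Q) − (47.5 + 1.25Q) = 50.76 → Q' = 14.9341.
ΔQ = 39.6951 − 14.9341 = 24.761; the wedge equals the tax, 50.76.
Welfare loss = ½ × 24.761 × 50.76 = $628.43 thousand.

$628.43 thousand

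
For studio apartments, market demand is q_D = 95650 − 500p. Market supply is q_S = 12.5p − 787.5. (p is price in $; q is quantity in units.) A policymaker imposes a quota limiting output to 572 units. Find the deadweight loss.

$40398.22

In inverse form: demand p = 191.3 − 0.002q, supply p = 63 + 0.08q.
Competitive equilibrium: 191.3 − 0.002q = 63 + 0.08q → q* = 1564.6341, p* = 188.1707.
At q = 572: demand price = 191.3 − 0.002·572 = 190.156; supply price = 63 + 0.08·572 = 108.76.
Δq = 1564.6341 − 572 = 992.6341; wedge = 190.156 − 108.76 = 81.396.
The triangle = ½ × 992.6341 × 81.396 = $40398.22.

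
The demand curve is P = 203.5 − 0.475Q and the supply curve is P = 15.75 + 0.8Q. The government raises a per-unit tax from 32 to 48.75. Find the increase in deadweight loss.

530.42

Competitive equilibrium: 203.5 − 0.475Q = 15.75 + 0.8Q → Q* = 147.2549, P* = 133.5539.
For a per-unit tax t: ΔQ = t/1.275, so DWL = ½·t·(t/1.275) = t²/2.55.
At t = 32: DWL = 401.569. At t = 48.75: DWL = 931.985.
Increase = 931.985 − 401.569 = 530.42.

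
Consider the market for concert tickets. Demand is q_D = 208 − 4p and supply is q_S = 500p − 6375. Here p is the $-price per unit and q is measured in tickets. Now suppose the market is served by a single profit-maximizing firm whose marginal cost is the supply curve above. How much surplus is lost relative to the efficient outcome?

In inverse form: demand p = 52 − 0.25q, supply p = 12.75 + 0.002q.
Competitive equilibrium: 52 − 0.25q = 12.75 + 0.002q → q* = 155.754, p* = 13.0615.
Marginal revenue: MR = 52 − 0.5q. Set MR = MC: 52 − 0.5q = 12.75 + 0.002q → q_m = 78.1873.
Price p_m = 52 − 0.25·78.1873 = 32.4532; MC(q_m) = 12.75 + 0.002·78.1873 = 12.9064.
Competitive q* = 155.754, so Δq = 77.5667; wedge = 32.4532 − 12.9064 = 19.5468.
Welfare loss = ½ × 77.5667 × 19.5468 = $758.09.

$758.09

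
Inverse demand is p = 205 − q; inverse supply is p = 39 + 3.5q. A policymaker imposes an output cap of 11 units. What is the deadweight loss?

Competitive equilibrium: 205 − q = 39 + 3.5q → q* = 36.8889, p* = 168.1111.
At q = 11: demand price = 205 − 1·11 = 194; supply price = 39 + 3.5·11 = 77.5.
Δq = 36.8889 − 11 = 25.8889; wedge = 194 − 77.5 = 116.5.
The triangle = ½ × 25.8889 × 116.5 = 1508.03.

1508.03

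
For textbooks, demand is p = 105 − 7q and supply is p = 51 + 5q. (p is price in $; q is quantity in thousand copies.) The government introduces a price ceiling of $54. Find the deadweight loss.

$91.26 thousand

Competitive equilibrium: 105 − 7q = 51 + 5q → q* = 4.5, p* = 73.5.
At the ceiling p = 54, quantity supplied = (54 − 51)/5 = 0.6.
Willingness to pay at q' = 0.6: 105 − 7·0.6 = 100.8.
Δq = 4.5 − 0.6 = 3.9; wedge = 100.8 − 54 = 46.8.
Deadweight loss = ½ × 3.9 × 46.8 = $91.26 thousand.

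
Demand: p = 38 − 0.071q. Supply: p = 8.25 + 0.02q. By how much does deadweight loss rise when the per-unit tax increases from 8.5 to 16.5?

Competitive equilibrium: 38 − 0.071q = 8.25 + 0.02q → q* = 326.9231, p* = 14.7885.
For a per-unit tax t: Δq = t/0.091, so DWL = ½·t·(t/0.091) = t²/0.182.
At t = 8.5: DWL = 396.978. At t = 16.5: DWL = 1495.879.
Increase = 1495.879 − 396.978 = 1098.90.

1098.90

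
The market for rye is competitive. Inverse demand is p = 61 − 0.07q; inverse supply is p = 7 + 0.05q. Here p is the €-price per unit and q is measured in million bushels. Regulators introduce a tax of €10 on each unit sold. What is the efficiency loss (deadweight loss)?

€416.67 million

Competitive equilibrium: 61 − 0.07q = 7 + 0.05q → q* = 450, p* = 29.5.
With the tax, the buyer price exceeds the seller price by 10: (61 − 0.07q) − (7 + 0.05q) = 10 → q' = 366.6667.
Δq = 450 − 366.6667 = 83.3333; the wedge equals the tax, 10.
Deadweight loss = ½ × 83.3333 × 10 = €416.67 million.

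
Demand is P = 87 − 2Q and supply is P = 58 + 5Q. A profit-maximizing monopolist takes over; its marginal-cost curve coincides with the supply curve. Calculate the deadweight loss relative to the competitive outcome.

Competitive equilibrium: 87 − 2Q = 58 + 5Q → Q* = 4.1429, P* = 78.7143.
Marginal revenue: MR = 87 − 4Q. Set MR = MC: 87 − 4Q = 58 + 5Q → Q_m = 3.2222.
Price P_m = 87 − 2·3.2222 = 80.5556; MC(Q_m) = 58 + 5·3.2222 = 74.111.
Competitive Q* = 4.1429, so ΔQ = 0.9207; wedge = 80.5556 − 74.111 = 6.4446.
The triangle = ½ × 0.9207 × 6.4446 = 2.97.

2.97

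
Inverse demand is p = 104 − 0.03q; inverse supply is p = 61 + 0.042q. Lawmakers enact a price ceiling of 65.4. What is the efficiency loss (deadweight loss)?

Competitive equilibrium: 104 − 0.03q = 61 + 0.042q → q* = 597.22222, p* = 86.08333.
At the ceiling p = 65.4, quantity supplied = (65.4 − 61)/0.042 = 104.7619.
Willingness to pay at q' = 104.7619: 104 − 0.03·104.7619 = 100.85714.
Δq = 597.22222 − 104.7619 = 492.46032; wedge = 100.85714 − 65.4 = 35.45714.
Deadweight loss = ½ × 492.46032 × 35.45714 = 8730.62.

8730.62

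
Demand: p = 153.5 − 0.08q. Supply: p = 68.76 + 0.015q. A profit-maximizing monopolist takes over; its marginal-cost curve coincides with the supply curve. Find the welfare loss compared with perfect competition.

Competitive equilibrium: 153.5 − 0.08q = 68.76 + 0.015q → q* = 892, p* = 82.14.
Marginal revenue: MR = 153.5 − 0.16q. Set MR = MC: 153.5 − 0.16q = 68.76 + 0.015q → q_m = 484.22857.
Price p_m = 153.5 − 0.08·484.22857 = 114.76171; MC(q_m) = 68.76 + 0.015·484.22857 = 76.02343.
Competitive q* = 892, so Δq = 407.77143; wedge = 114.76171 − 76.02343 = 38.73828.
The triangle = ½ × 407.77143 × 38.73828 = 7898.18.

7898.18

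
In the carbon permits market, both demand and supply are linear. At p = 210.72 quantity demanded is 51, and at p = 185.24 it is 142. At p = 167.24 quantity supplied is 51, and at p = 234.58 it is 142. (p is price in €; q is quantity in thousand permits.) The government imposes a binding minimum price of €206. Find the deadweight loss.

Demand slope = (185.24 − 210.72)/(142 − 51) = −0.28, so p = 225 − 0.28q.
Supply slope = (234.58 − 167.24)/(142 − 51) = 0.74, so p = 129.5 + 0.74q.
Competitive equilibrium: 225 − 0.28q = 129.5 + 0.74q → q* = 93.6275, p* = 198.7843.
At the floor p = 206, quantity demanded = (225 − 206)/0.28 = 67.8571.
Sellers' marginal cost at q' = 67.8571: 129.5 + 0.74·67.8571 = 179.7143.
Δq = 93.6275 − 67.8571 = 25.7704; wedge = 206 − 179.7143 = 26.2857.
Deadweight loss = ½ × 25.7704 × 26.2857 = €338.70 thousand.

€338.70 thousand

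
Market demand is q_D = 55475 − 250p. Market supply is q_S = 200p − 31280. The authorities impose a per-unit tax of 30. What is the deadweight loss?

In inverse form: demand p = 221.9 − 0.004q, supply p = 156.4 + 0.005q.
Competitive equilibrium: 221.9 − 0.004q = 156.4 + 0.005q → q* = 7277.7778, p* = 192.7889.
With the tax, the buyer price exceeds the seller price by 30: (221.9 − 0.004q) − (156.4 + 0.005q) = 30 → q' = 3944.4444.
Δq = 7277.7778 − 3944.4444 = 3333.3334; the wedge equals the tax, 30.
Deadweight loss = ½ × 3333.3334 × 30 = 50000.

50000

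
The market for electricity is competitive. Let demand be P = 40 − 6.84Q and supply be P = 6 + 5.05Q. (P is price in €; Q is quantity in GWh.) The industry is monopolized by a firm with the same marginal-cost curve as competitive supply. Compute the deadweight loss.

€6.48

Competitive equilibrium: 40 − 6.84Q = 6 + 5.05Q → Q* = 2.8595, P* = 20.4407.
Marginal revenue: MR = 40 − 13.68Q. Set MR = MC: 40 − 13.68Q = 6 + 5.05Q → Q_m = 1.8153.
Price P_m = 40 − 6.84·1.8153 = 27.5833; MC(Q_m) = 6 + 5.05·1.8153 = 15.1673.
Competitive Q* = 2.8595, so ΔQ = 1.0442; wedge = 27.5833 − 15.1673 = 12.416.
DWL = ½ × 1.0442 × 12.416 = €6.48.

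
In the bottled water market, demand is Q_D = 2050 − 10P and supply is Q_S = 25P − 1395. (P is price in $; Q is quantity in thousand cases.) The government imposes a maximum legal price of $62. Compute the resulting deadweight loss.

$58058.04 thousand

In inverse form: demand P = 205 − 0.1Q, supply P = 55.8 + 0.04Q.
Competitive equilibrium: 205 − 0.1Q = 55.8 + 0.04Q → Q* = 1065.7143, P* = 98.4286.
At the ceiling P = 62, quantity supplied = (62 − 55.8)/0.04 = 155.
Willingness to pay at Q' = 155: 205 − 0.1·155 = 189.5.
ΔQ = 1065.7143 − 155 = 910.7143; wedge = 189.5 − 62 = 127.5.
Deadweight loss = ½ × 910.7143 × 127.5 = $58058.04 thousand.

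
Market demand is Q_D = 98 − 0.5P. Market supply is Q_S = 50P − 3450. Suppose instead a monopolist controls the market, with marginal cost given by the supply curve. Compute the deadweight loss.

988.18

In inverse form: demand P = 196 − 2Q, supply P = 69 + 0.02Q.
Competitive equilibrium: 196 − 2Q = 69 + 0.02Q → Q* = 62.8713, P* = 70.2574.
Marginal revenue: MR = 196 − 4Q. Set MR = MC: 196 − 4Q = 69 + 0.02Q → Q_m = 31.592.
Price P_m = 196 − 2·31.592 = 132.816; MC(Q_m) = 69 + 0.02·31.592 = 69.6318.
Competitive Q* = 62.8713, so ΔQ = 31.2793; wedge = 132.816 − 69.6318 = 63.1842.
Welfare loss = ½ × 31.2793 × 63.1842 = 988.18.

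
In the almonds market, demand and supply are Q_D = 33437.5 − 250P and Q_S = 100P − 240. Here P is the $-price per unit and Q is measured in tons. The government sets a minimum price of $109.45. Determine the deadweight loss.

In inverse form: demand P = 133.75 − 0.004Q, supply P = 2.4 + 0.01Q.
Competitive equilibrium: 133.75 − 0.004Q = 2.4 + 0.01Q → Q* = 9382.1429, P* = 96.2214.
At the floor P = 109.45, quantity demanded = (133.75 − 109.45)/0.004 = 6075.
Sellers' marginal cost at Q' = 6075: 2.4 + 0.01·6075 = 63.15.
ΔQ = 9382.1429 − 6075 = 3307.1429; wedge = 109.45 − 63.15 = 46.3.
The triangle = ½ × 3307.1429 × 46.3 = $76560.36.

$76560.36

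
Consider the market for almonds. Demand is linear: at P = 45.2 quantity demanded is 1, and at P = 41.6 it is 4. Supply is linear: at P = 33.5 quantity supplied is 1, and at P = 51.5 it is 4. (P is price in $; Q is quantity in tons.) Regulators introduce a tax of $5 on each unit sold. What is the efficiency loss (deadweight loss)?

$1.74

Demand slope = (41.6 − 45.2)/(4 − 1) = −1.2, so P = 46.4 − 1.2Q.
Supply slope = (51.5 − 33.5)/(4 − 1) = 6, so P = 27.5 + 6Q.
Competitive equilibrium: 46.4 − 1.2Q = 27.5 + 6Q → Q* = 2.625, P* = 43.25.
With the tax, the buyer price exceeds the seller price by 5: (46.4 − 1.2Q) − (27.5 + 6Q) = 5 → Q' = 1.9306.
ΔQ = 2.625 − 1.9306 = 0.6944; the wedge equals the tax, 5.
Welfare loss = ½ × 0.6944 × 5 = $1.74.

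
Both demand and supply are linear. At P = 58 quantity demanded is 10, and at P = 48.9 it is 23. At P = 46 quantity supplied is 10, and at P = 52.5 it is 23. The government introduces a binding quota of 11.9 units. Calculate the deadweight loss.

39.366

Demand slope = (48.9 − 58)/(23 − 10) = −0.7, so P = 65 − 0.7Q.
Supply slope = (52.5 − 46)/(23 − 10) = 0.5, so P = 41 + 0.5Q.
Competitive equilibrium: 65 − 0.7Q = 41 + 0.5Q → Q* = 20, P* = 51.
At Q = 11.9: demand price = 65 − 0.7·11.9 = 56.67; supply price = 41 + 0.5·11.9 = 46.95.
ΔQ = 20 − 11.9 = 8.1; wedge = 56.67 − 46.95 = 9.72.
Welfare loss = ½ × 8.1 × 9.72 = 39.366.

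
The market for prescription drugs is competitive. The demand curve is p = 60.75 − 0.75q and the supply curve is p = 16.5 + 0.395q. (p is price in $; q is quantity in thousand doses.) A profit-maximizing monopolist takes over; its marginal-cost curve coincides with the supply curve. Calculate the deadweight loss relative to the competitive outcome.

Competitive equilibrium: 60.75 − 0.75q = 16.5 + 0.395q → q* = 38.6463, p* = 31.7653.
Marginal revenue: MR = 60.75 − 1.5q. Set MR = MC: 60.75 − 1.5q = 16.5 + 0.395q → q_m = 23.3509.
Price p_m = 60.75 − 0.75·23.3509 = 43.2368; MC(q_m) = 16.5 + 0.395·23.3509 = 25.7236.
Competitive q* = 38.6463, so Δq = 15.2954; wedge = 43.2368 − 25.7236 = 17.5132.
Deadweight loss = ½ × 15.2954 × 17.5132 = $133.94 thousand.

$133.94 thousand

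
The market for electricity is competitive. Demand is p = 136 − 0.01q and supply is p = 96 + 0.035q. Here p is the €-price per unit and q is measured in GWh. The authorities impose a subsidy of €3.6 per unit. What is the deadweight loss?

€144

Competitive equilibrium: 136 − 0.01q = 96 + 0.035q → q* = 888.8889, p* = 127.1111.
The subsidy lowers effective supply by 3.6: p = 92.4 + 0.035q.
New quantity: 136 − 0.01q = 92.4 + 0.035q → q' = 968.8889.
Overproduction Δq = 968.8889 − 888.8889 = 80; wedge = subsidy = 3.6.
DWL = ½ × 80 × 3.6 = €144.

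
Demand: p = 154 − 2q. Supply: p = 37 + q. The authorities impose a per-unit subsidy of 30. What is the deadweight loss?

150

Competitive equilibrium: 154 − 2q = 37 + q → q* = 39, p* = 76.
The subsidy lowers effective supply by 30: p = 7 + q.
New quantity: 154 − 2q = 7 + q → q' = 49.
Overproduction Δq = 49 − 39 = 10; wedge = subsidy = 30.
The triangle = ½ × 10 × 30 = 150.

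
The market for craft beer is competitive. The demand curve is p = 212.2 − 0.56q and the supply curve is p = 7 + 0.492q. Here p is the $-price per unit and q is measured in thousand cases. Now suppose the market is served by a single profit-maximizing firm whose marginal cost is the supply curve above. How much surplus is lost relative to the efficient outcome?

Competitive equilibrium: 212.2 − 0.56q = 7 + 0.492q → q* = 195.057, p* = 102.9681.
Marginal revenue: MR = 212.2 − 1.12q. Set MR = MC: 212.2 − 1.12q = 7 + 0.492q → q_m = 127.2953.
Price p_m = 212.2 − 0.56·127.2953 = 140.9146; MC(q_m) = 7 + 0.492·127.2953 = 69.6293.
Competitive q* = 195.057, so Δq = 67.7617; wedge = 140.9146 − 69.6293 = 71.2853.
DWL = ½ × 67.7617 × 71.2853 = $2415.21 thousand.

$2415.21 thousand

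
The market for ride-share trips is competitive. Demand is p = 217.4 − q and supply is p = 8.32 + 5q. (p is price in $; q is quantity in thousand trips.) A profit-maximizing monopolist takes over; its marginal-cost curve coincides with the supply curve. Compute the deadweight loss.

$74.34 thousand

Competitive equilibrium: 217.4 − q = 8.32 + 5q → q* = 34.8467, p* = 182.5533.
Marginal revenue: MR = 217.4 − 2q. Set MR = MC: 217.4 − 2q = 8.32 + 5q → q_m = 29.8686.
Price p_m = 217.4 − 1·29.8686 = 187.5314; MC(q_m) = 8.32 + 5·29.8686 = 157.663.
Competitive q* = 34.8467, so Δq = 4.9781; wedge = 187.5314 − 157.663 = 29.8684.
DWL = ½ × 4.9781 × 29.8684 = $74.34 thousand.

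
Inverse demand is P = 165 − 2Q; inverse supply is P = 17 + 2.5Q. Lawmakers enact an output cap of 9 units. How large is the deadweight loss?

1284.03

Competitive equilibrium: 165 − 2Q = 17 + 2.5Q → Q* = 32.8889, P* = 99.2222.
At Q = 9: demand price = 165 − 2·9 = 147; supply price = 17 + 2.5·9 = 39.5.
ΔQ = 32.8889 − 9 = 23.8889; wedge = 147 − 39.5 = 107.5.
The triangle = ½ × 23.8889 × 107.5 = 1284.03.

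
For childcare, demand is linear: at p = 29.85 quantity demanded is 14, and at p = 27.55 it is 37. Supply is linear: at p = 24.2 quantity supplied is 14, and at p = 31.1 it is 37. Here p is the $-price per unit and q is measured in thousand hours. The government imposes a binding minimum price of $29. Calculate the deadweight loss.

$6.33 thousand

Demand slope = (27.55 − 29.85)/(37 − 14) = −0.1, so p = 31.25 − 0.1q.
Supply slope = (31.1 − 24.2)/(37 − 14) = 0.3, so p = 20 + 0.3q.
Competitive equilibrium: 31.25 − 0.1q = 20 + 0.3q → q* = 28.125, p* = 28.4375.
At the floor p = 29, quantity demanded = (31.25 − 29)/0.1 = 22.5.
Sellers' marginal cost at q' = 22.5: 20 + 0.3·22.5 = 26.75.
Δq = 28.125 − 22.5 = 5.625; wedge = 29 − 26.75 = 2.25.
The triangle = ½ × 5.625 × 2.25 = $6.33 thousand.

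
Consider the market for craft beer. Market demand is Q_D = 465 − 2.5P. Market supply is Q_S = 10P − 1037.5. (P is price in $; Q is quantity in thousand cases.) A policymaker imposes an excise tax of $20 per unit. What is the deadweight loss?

$400 thousand

In inverse form: demand P = 186 − 0.4Q, supply P = 103.75 + 0.1Q.
Competitive equilibrium: 186 − 0.4Q = 103.75 + 0.1Q → Q* = 164.5, P* = 120.2.
With the tax, the buyer price exceeds the seller price by 20: (186 − 0.4Q) − (103.75 + 0.1Q) = 20 → Q' = 124.5.
ΔQ = 164.5 − 124.5 = 40; the wedge equals the tax, 20.
DWL = ½ × 40 × 20 = $400 thousand.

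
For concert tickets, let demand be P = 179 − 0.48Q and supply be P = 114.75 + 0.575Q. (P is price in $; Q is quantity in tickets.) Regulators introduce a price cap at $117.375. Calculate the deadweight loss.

$1674.11

Competitive equilibrium: 179 − 0.48Q = 114.75 + 0.575Q → Q* = 60.9005, P* = 149.7678.
At the ceiling P = 117.375, quantity supplied = (117.375 − 114.75)/0.575 = 4.5652.
Willingness to pay at Q' = 4.5652: 179 − 0.48·4.5652 = 176.8087.
ΔQ = 60.9005 − 4.5652 = 56.3353; wedge = 176.8087 − 117.375 = 59.4337.
Welfare loss = ½ × 56.3353 × 59.4337 = $1674.11.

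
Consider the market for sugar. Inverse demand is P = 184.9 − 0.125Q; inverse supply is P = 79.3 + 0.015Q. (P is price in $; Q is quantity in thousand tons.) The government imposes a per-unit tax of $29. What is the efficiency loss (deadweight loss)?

$3003.57 thousand

Competitive equilibrium: 184.9 − 0.125Q = 79.3 + 0.015Q → Q* = 754.2857, P* = 90.6143.
With the tax, the buyer price exceeds the seller price by 29: (184.9 − 0.125Q) − (79.3 + 0.015Q) = 29 → Q' = 547.1429.
ΔQ = 754.2857 − 547.1429 = 207.1428; the wedge equals the tax, 29.
Welfare loss = ½ × 207.1428 × 29 = $3003.57 thousand.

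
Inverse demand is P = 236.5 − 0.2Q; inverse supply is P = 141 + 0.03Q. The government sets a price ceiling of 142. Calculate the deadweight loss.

Competitive equilibrium: 236.5 − 0.2Q = 141 + 0.03Q → Q* = 415.2174, P* = 153.4565.
At the ceiling P = 142, quantity supplied = (142 − 141)/0.03 = 33.3333.
Willingness to pay at Q' = 33.3333: 236.5 − 0.2·33.3333 = 229.8333.
ΔQ = 415.2174 − 33.3333 = 381.8841; wedge = 229.8333 − 142 = 87.8333.
Welfare loss = ½ × 381.8841 × 87.8333 = 16771.07.

16771.07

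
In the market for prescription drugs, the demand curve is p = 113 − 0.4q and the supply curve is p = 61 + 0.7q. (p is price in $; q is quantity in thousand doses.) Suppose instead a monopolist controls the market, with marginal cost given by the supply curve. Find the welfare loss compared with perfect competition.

$87.40 thousand

Competitive equilibrium: 113 − 0.4q = 61 + 0.7q → q* = 47.2727, p* = 94.0909.
Marginal revenue: MR = 113 − 0.8q. Set MR = MC: 113 − 0.8q = 61 + 0.7q → q_m = 34.6667.
Price p_m = 113 − 0.4·34.6667 = 99.1333; MC(q_m) = 61 + 0.7·34.6667 = 85.2667.
Competitive q* = 47.2727, so Δq = 12.606; wedge = 99.1333 − 85.2667 = 13.8666.
Deadweight loss = ½ × 12.606 × 13.8666 = $87.40 thousand.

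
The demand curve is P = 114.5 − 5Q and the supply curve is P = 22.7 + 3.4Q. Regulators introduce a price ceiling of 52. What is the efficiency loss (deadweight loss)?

Competitive equilibrium: 114.5 − 5Q = 22.7 + 3.4Q → Q* = 10.9286, P* = 59.8571.
At the ceiling P = 52, quantity supplied = (52 − 22.7)/3.4 = 8.6176.
Willingness to pay at Q' = 8.6176: 114.5 − 5·8.6176 = 71.412.
ΔQ = 10.9286 − 8.6176 = 2.311; wedge = 71.412 − 52 = 19.412.
DWL = ½ × 2.311 × 19.412 = 22.43.

22.43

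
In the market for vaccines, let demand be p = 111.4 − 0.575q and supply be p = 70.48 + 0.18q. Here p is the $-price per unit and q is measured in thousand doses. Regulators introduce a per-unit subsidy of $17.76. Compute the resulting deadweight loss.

$208.89 thousand

Competitive equilibrium: 111.4 − 0.575q = 70.48 + 0.18q → q* = 54.1987, p* = 80.2358.
The subsidy lowers effective supply by 17.76: p = 52.72 + 0.18q.
New quantity: 111.4 − 0.575q = 52.72 + 0.18q → q' = 77.7219.
Overproduction Δq = 77.7219 − 54.1987 = 23.5232; wedge = subsidy = 17.76.
DWL = ½ × 23.5232 × 17.76 = $208.89 thousand.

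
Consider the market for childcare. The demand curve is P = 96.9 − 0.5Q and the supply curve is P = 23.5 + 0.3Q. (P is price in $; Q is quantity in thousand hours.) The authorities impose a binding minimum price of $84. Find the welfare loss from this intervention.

$1739.761 thousand

Competitive equilibrium: 96.9 − 0.5Q = 23.5 + 0.3Q → Q* = 91.75, P* = 51.025.
At the floor P = 84, quantity demanded = (96.9 − 84)/0.5 = 25.8.
Sellers' marginal cost at Q' = 25.8: 23.5 + 0.3·25.8 = 31.24.
ΔQ = 91.75 − 25.8 = 65.95; wedge = 84 − 31.24 = 52.76.
Welfare loss = ½ × 65.95 × 52.76 = $1739.761 thousand.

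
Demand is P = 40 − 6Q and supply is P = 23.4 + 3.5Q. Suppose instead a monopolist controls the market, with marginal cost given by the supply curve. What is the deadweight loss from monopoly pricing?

Competitive equilibrium: 40 − 6Q = 23.4 + 3.5Q → Q* = 1.7474, P* = 29.5158.
Marginal revenue: MR = 40 − 12Q. Set MR = MC: 40 − 12Q = 23.4 + 3.5Q → Q_m = 1.071.
Price P_m = 40 − 6·1.071 = 33.574; MC(Q_m) = 23.4 + 3.5·1.071 = 27.1485.
Competitive Q* = 1.7474, so ΔQ = 0.6764; wedge = 33.574 − 27.1485 = 6.4255.
Welfare loss = ½ × 0.6764 × 6.4255 = 2.17.

2.17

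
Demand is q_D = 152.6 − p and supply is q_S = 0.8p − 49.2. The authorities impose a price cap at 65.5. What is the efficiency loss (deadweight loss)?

1564.27

In inverse form: demand p = 152.6 − q, supply p = 61.5 + 1.25q.
Competitive equilibrium: 152.6 − q = 61.5 + 1.25q → q* = 40.4889, p* = 112.1111.
At the ceiling p = 65.5, quantity supplied = (65.5 − 61.5)/1.25 = 3.2.
Willingness to pay at q' = 3.2: 152.6 − 1·3.2 = 149.4.
Δq = 40.4889 − 3.2 = 37.2889; wedge = 149.4 − 65.5 = 83.9.
Deadweight loss = ½ × 37.2889 × 83.9 = 1564.27.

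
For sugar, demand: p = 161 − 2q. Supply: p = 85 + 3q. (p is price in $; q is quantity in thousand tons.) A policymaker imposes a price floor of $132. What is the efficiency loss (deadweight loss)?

Competitive equilibrium: 161 − 2q = 85 + 3q → q* = 15.2, p* = 130.6.
At the floor p = 132, quantity demanded = (161 − 132)/2 = 14.5.
Sellers' marginal cost at q' = 14.5: 85 + 3·14.5 = 128.5.
Δq = 15.2 − 14.5 = 0.7; wedge = 132 − 128.5 = 3.5.
The triangle = ½ × 0.7 × 3.5 = $1.225 thousand.

$1.225 thousand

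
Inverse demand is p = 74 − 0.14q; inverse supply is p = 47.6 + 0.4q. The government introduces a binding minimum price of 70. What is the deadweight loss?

Competitive equilibrium: 74 − 0.14q = 47.6 + 0.4q → q* = 48.8889, p* = 67.1556.
At the floor p = 70, quantity demanded = (74 − 70)/0.14 = 28.5714.
Sellers' marginal cost at q' = 28.5714: 47.6 + 0.4·28.5714 = 59.0286.
Δq = 48.8889 − 28.5714 = 20.3175; wedge = 70 − 59.0286 = 10.9714.
Welfare loss = ½ × 20.3175 × 10.9714 = 111.46.

111.46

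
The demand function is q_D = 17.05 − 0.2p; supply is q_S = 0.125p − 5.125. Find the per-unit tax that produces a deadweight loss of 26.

26

In inverse form: demand p = 85.25 − 5q, supply p = 41 + 8q.
Competitive equilibrium: 85.25 − 5q = 41 + 8q → q* = 3.4038, p* = 68.2308.
A tax t gives Δq = t/13 and wedge t, so DWL = t²/26.
t²/26 = 26 → t² = 676 → t = 26.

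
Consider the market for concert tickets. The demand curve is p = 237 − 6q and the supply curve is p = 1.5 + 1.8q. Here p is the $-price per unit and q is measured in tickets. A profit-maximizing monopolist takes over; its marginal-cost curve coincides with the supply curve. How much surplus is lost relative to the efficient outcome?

$672.05

Competitive equilibrium: 237 − 6q = 1.5 + 1.8q → q* = 30.1923, p* = 55.8462.
Marginal revenue: MR = 237 − 12q. Set MR = MC: 237 − 12q = 1.5 + 1.8q → q_m = 17.0652.
Price p_m = 237 − 6·17.0652 = 134.6088; MC(q_m) = 1.5 + 1.8·17.0652 = 32.2174.
Competitive q* = 30.1923, so Δq = 13.1271; wedge = 134.6088 − 32.2174 = 102.3914.
The triangle = ½ × 13.1271 × 102.3914 = $672.05.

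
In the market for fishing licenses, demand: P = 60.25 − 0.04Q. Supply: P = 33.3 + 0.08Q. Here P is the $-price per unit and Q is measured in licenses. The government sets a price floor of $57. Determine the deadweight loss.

Competitive equilibrium: 60.25 − 0.04Q = 33.3 + 0.08Q → Q* = 224.5833, P* = 51.2667.
At the floor P = 57, quantity demanded = (60.25 − 57)/0.04 = 81.25.
Sellers' marginal cost at Q' = 81.25: 33.3 + 0.08·81.25 = 39.8.
ΔQ = 224.5833 − 81.25 = 143.3333; wedge = 57 − 39.8 = 17.2.
The triangle = ½ × 143.3333 × 17.2 = $1232.67.

$1232.67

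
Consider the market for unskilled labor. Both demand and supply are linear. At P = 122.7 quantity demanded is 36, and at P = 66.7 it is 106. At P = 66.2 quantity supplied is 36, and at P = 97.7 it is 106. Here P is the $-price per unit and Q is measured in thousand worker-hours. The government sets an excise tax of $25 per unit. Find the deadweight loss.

Demand slope = (66.7 − 122.7)/(106 − 36) = −0.8, so P = 151.5 − 0.8Q.
Supply slope = (97.7 − 66.2)/(106 − 36) = 0.45, so P = 50 + 0.45Q.
Competitive equilibrium: 151.5 − 0.8Q = 50 + 0.45Q → Q* = 81.2, P* = 86.54.
With the tax, the buyer price exceeds the seller price by 25: (151.5 − 0.8Q) − (50 + 0.45Q) = 25 → Q' = 61.2.
ΔQ = 81.2 − 61.2 = 20; the wedge equals the tax, 25.
Welfare loss = ½ × 20 × 25 = $250 thousand.

$250 thousand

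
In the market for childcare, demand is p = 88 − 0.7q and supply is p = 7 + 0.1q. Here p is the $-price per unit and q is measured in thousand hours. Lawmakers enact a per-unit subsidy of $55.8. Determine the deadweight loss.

Competitive equilibrium: 88 − 0.7q = 7 + 0.1q → q* = 101.25, p* = 17.125.
The subsidy lowers effective supply by 55.8: p = 0.1q − 48.8.
New quantity: 88 − 0.7q = 0.1q − 48.8 → q' = 171.
Overproduction Δq = 171 − 101.25 = 69.75; wedge = subsidy = 55.8.
Welfare loss = ½ × 69.75 × 55.8 = $1946.025 thousand.

$1946.025 thousand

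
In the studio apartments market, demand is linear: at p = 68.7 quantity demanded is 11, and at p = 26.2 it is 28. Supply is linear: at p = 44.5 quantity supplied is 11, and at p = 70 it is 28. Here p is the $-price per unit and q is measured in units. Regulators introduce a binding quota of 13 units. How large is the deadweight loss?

$32.805

Demand slope = (26.2 − 68.7)/(28 − 11) = −2.5, so p = 96.2 − 2.5q.
Supply slope = (70 − 44.5)/(28 − 11) = 1.5, so p = 28 + 1.5q.
Competitive equilibrium: 96.2 − 2.5q = 28 + 1.5q → q* = 17.05, p* = 53.575.
At q = 13: demand price = 96.2 − 2.5·13 = 63.7; supply price = 28 + 1.5·13 = 47.5.
Δq = 17.05 − 13 = 4.05; wedge = 63.7 − 47.5 = 16.2.
Welfare loss = ½ × 4.05 × 16.2 = $32.805.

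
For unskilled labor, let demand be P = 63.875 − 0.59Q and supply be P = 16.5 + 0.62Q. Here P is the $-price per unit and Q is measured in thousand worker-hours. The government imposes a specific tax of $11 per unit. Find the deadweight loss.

Competitive equilibrium: 63.875 − 0.59Q = 16.5 + 0.62Q → Q* = 39.1529, P* = 40.7748.
With the tax, the buyer price exceeds the seller price by 11: (63.875 − 0.59Q) − (16.5 + 0.62Q) = 11 → Q' = 30.062.
ΔQ = 39.1529 − 30.062 = 9.0909; the wedge equals the tax, 11.
Deadweight loss = ½ × 9.0909 × 11 = $50 thousand.

$50 thousand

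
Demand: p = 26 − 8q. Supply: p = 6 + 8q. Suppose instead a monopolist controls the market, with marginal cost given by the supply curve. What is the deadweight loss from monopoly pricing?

1.39

Competitive equilibrium: 26 − 8q = 6 + 8q → q* = 1.25, p* = 16.
Marginal revenue: MR = 26 − 16q. Set MR = MC: 26 − 16q = 6 + 8q → q_m = 0.8333.
Price p_m = 26 − 8·0.8333 = 19.3336; MC(q_m) = 6 + 8·0.8333 = 12.6664.
Competitive q* = 1.25, so Δq = 0.4167; wedge = 19.3336 − 12.6664 = 6.6672.
DWL = ½ × 0.4167 × 6.6672 = 1.39.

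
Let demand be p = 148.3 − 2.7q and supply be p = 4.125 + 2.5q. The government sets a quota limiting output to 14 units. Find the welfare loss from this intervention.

489.85

Competitive equilibrium: 148.3 − 2.7q = 4.125 + 2.5q → q* = 27.726, p* = 73.4399.
At q = 14: demand price = 148.3 − 2.7·14 = 110.5; supply price = 4.125 + 2.5·14 = 39.125.
Δq = 27.726 − 14 = 13.726; wedge = 110.5 − 39.125 = 71.375.
Welfare loss = ½ × 13.726 × 71.375 = 489.85.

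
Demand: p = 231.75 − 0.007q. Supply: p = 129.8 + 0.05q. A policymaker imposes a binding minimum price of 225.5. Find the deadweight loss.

Competitive equilibrium: 231.75 − 0.007q = 129.8 + 0.05q → q* = 1788.596491, p* = 219.229825.
At the floor p = 225.5, quantity demanded = (231.75 − 225.5)/0.007 = 892.857143.
Sellers' marginal cost at q' = 892.857143: 129.8 + 0.05·892.857143 = 174.442857.
Δq = 1788.596491 − 892.857143 = 895.739348; wedge = 225.5 − 174.442857 = 51.057143.
Welfare loss = ½ × 895.739348 × 51.057143 = 22866.95.

22866.95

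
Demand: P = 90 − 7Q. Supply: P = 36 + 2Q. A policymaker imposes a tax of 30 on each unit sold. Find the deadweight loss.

Competitive equilibrium: 90 − 7Q = 36 + 2Q → Q* = 6, P* = 48.
With the tax, the buyer price exceeds the seller price by 30: (90 − 7Q) − (36 + 2Q) = 30 → Q' = 2.6667.
ΔQ = 6 − 2.6667 = 3.3333; the wedge equals the tax, 30.
Welfare loss = ½ × 3.3333 × 30 = 50.

50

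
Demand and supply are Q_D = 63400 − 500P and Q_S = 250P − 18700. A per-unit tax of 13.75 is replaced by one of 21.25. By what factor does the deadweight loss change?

In inverse form: demand P = 126.8 − 0.002Q, supply P = 74.8 + 0.004Q.
Competitive equilibrium: 126.8 − 0.002Q = 74.8 + 0.004Q → Q* = 8666.6667, P* = 109.4667.
For a per-unit tax t: ΔQ = t/0.006, so DWL = ½·t·(t/0.006) = t²/0.012.
At t = 13.75: DWL = 15755.208. At t = 21.25: DWL = 37630.208.
Ratio = (21.25/13.75)² = 2.388.

2.388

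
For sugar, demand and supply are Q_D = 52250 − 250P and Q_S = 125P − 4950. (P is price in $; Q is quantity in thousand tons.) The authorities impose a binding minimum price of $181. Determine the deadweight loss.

In inverse form: demand P = 209 − 0.004Q, supply P = 39.6 + 0.008Q.
Competitive equilibrium: 209 − 0.004Q = 39.6 + 0.008Q → Q* = 14116.6667, P* = 152.5333.
At the floor P = 181, quantity demanded = (209 − 181)/0.004 = 7000.
Sellers' marginal cost at Q' = 7000: 39.6 + 0.008·7000 = 95.6.
ΔQ = 14116.6667 − 7000 = 7116.6667; wedge = 181 − 95.6 = 85.4.
Welfare loss = ½ × 7116.6667 × 85.4 = $303881.67 thousand.

$303881.67 thousand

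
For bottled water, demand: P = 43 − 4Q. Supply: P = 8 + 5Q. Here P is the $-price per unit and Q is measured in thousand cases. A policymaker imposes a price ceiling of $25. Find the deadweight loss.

$1.08 thousand

Competitive equilibrium: 43 − 4Q = 8 + 5Q → Q* = 3.8889, P* = 27.4444.
At the ceiling P = 25, quantity supplied = (25 − 8)/5 = 3.4.
Willingness to pay at Q' = 3.4: 43 − 4·3.4 = 29.4.
ΔQ = 3.8889 − 3.4 = 0.4889; wedge = 29.4 − 25 = 4.4.
Deadweight loss = ½ × 0.4889 × 4.4 = $1.08 thousand.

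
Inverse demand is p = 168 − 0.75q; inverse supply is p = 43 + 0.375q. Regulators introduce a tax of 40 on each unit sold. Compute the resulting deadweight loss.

Competitive equilibrium: 168 − 0.75q = 43 + 0.375q → q* = 111.1111, p* = 84.6667.
With the tax, the buyer price exceeds the seller price by 40: (168 − 0.75q) − (43 + 0.375q) = 40 → q' = 75.5556.
Δq = 111.1111 − 75.5556 = 35.5555; the wedge equals the tax, 40.
The triangle = ½ × 35.5555 × 40 = 711.11.

711.11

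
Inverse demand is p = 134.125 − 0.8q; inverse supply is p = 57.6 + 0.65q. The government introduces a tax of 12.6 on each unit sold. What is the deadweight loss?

54.74

Competitive equilibrium: 134.125 − 0.8q = 57.6 + 0.65q → q* = 52.77586, p* = 91.90431.
With the tax, the buyer price exceeds the seller price by 12.6: (134.125 − 0.8q) − (57.6 + 0.65q) = 12.6 → q' = 44.08621.
Δq = 52.77586 − 44.08621 = 8.68965; the wedge equals the tax, 12.6.
Deadweight loss = ½ × 8.68965 × 12.6 = 54.74.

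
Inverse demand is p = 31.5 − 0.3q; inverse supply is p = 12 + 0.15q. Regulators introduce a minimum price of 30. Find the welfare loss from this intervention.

330.625

Competitive equilibrium: 31.5 − 0.3q = 12 + 0.15q → q* = 43.3333, p* = 18.5.
At the floor p = 30, quantity demanded = (31.5 − 30)/0.3 = 5.
Sellers' marginal cost at q' = 5: 12 + 0.15·5 = 12.75.
Δq = 43.3333 − 5 = 38.3333; wedge = 30 − 12.75 = 17.25.
Welfare loss = ½ × 38.3333 × 17.25 = 330.625.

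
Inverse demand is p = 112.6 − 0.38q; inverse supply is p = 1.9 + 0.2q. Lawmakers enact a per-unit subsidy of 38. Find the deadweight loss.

Competitive equilibrium: 112.6 − 0.38q = 1.9 + 0.2q → q* = 190.8621, p* = 40.0724.
The subsidy lowers effective supply by 38: p = 0.2q − 36.1.
New quantity: 112.6 − 0.38q = 0.2q − 36.1 → q' = 256.3793.
Overproduction Δq = 256.3793 − 190.8621 = 65.5172; wedge = subsidy = 38.
Welfare loss = ½ × 65.5172 × 38 = 1244.83.

1244.83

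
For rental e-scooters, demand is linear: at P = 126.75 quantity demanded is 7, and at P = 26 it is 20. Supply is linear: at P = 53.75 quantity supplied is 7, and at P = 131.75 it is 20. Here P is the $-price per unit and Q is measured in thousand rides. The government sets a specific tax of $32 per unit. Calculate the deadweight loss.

$37.24 thousand

Demand slope = (26 − 126.75)/(20 − 7) = −7.75, so P = 181 − 7.75Q.
Supply slope = (131.75 − 53.75)/(20 − 7) = 6, so P = 11.75 + 6Q.
Competitive equilibrium: 181 − 7.75Q = 11.75 + 6Q → Q* = 12.3091, P* = 85.6045.
With the tax, the buyer price exceeds the seller price by 32: (181 − 7.75Q) − (11.75 + 6Q) = 32 → Q' = 9.9818.
ΔQ = 12.3091 − 9.9818 = 2.3273; the wedge equals the tax, 32.
DWL = ½ × 2.3273 × 32 = $37.24 thousand.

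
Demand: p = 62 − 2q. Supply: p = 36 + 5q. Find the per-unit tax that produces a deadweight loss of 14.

Competitive equilibrium: 62 − 2q = 36 + 5q → q* = 3.7143, p* = 54.5714.
A tax t gives Δq = t/7 and wedge t, so DWL = t²/14.
t²/14 = 14 → t² = 196 → t = 14.

14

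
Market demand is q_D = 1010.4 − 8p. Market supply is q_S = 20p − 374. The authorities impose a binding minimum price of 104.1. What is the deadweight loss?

16729.46

In inverse form: demand p = 126.3 − 0.125q, supply p = 18.7 + 0.05q.
Competitive equilibrium: 126.3 − 0.125q = 18.7 + 0.05q → q* = 614.8571, p* = 49.4429.
At the floor p = 104.1, quantity demanded = (126.3 − 104.1)/0.125 = 177.6.
Sellers' marginal cost at q' = 177.6: 18.7 + 0.05·177.6 = 27.58.
Δq = 614.8571 − 177.6 = 437.2571; wedge = 104.1 − 27.58 = 76.52.
DWL = ½ × 437.2571 × 76.52 = 16729.46.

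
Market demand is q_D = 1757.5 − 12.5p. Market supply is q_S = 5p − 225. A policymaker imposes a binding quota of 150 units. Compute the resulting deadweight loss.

In inverse form: demand p = 140.6 − 0.08q, supply p = 45 + 0.2q.
Competitive equilibrium: 140.6 − 0.08q = 45 + 0.2q → q* = 341.4286, p* = 113.2857.
At q = 150: demand price = 140.6 − 0.08·150 = 128.6; supply price = 45 + 0.2·150 = 75.
Δq = 341.4286 − 150 = 191.4286; wedge = 128.6 − 75 = 53.6.
The triangle = ½ × 191.4286 × 53.6 = 5130.29.

5130.29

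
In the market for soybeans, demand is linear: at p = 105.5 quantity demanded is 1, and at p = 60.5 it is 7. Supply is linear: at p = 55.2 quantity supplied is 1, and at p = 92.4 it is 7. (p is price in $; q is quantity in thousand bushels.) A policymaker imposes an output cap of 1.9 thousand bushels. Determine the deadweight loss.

Demand slope = (60.5 − 105.5)/(7 − 1) = −7.5, so p = 113 − 7.5q.
Supply slope = (92.4 − 55.2)/(7 − 1) = 6.2, so p = 49 + 6.2q.
Competitive equilibrium: 113 − 7.5q = 49 + 6.2q → q* = 4.6715, p* = 77.9635.
At q = 1.9: demand price = 113 − 7.5·1.9 = 98.75; supply price = 49 + 6.2·1.9 = 60.78.
Δq = 4.6715 − 1.9 = 2.7715; wedge = 98.75 − 60.78 = 37.97.
Deadweight loss = ½ × 2.7715 × 37.97 = $52.62 thousand.

$52.62 thousand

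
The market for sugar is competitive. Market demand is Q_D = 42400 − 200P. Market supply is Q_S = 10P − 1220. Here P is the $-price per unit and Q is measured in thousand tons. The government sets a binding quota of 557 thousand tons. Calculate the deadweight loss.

In inverse form: demand P = 212 − 0.005Q, supply P = 122 + 0.1Q.
Competitive equilibrium: 212 − 0.005Q = 122 + 0.1Q → Q* = 857.1429, P* = 207.7143.
At Q = 557: demand price = 212 − 0.005·557 = 209.215; supply price = 122 + 0.1·557 = 177.7.
ΔQ = 857.1429 − 557 = 300.1429; wedge = 209.215 − 177.7 = 31.515.
DWL = ½ × 300.1429 × 31.515 = $4729.50 thousand.

$4729.50 thousand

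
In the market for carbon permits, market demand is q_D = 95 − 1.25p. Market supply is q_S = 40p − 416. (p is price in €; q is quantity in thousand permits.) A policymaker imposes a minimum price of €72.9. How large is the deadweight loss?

€2360.09 thousand

In inverse form: demand p = 76 − 0.8q, supply p = 10.4 + 0.025q.
Competitive equilibrium: 76 − 0.8q = 10.4 + 0.025q → q* = 79.5152, p* = 12.3879.
At the floor p = 72.9, quantity demanded = (76 − 72.9)/0.8 = 3.875.
Sellers' marginal cost at q' = 3.875: 10.4 + 0.025·3.875 = 10.4969.
Δq = 79.5152 − 3.875 = 75.6402; wedge = 72.9 − 10.4969 = 62.4031.
The triangle = ½ × 75.6402 × 62.4031 = €2360.09 thousand.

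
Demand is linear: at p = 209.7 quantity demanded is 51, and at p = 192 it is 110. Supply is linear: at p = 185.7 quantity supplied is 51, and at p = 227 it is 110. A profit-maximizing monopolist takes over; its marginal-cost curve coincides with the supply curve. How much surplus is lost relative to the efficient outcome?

149.78

Demand slope = (192 − 209.7)/(110 − 51) = −0.3, so p = 225 − 0.3q.
Supply slope = (227 − 185.7)/(110 − 51) = 0.7, so p = 150 + 0.7q.
Competitive equilibrium: 225 − 0.3q = 150 + 0.7q → q* = 75, p* = 202.5.
Marginal revenue: MR = 225 − 0.6q. Set MR = MC: 225 − 0.6q = 150 + 0.7q → q_m = 57.6923.
Price p_m = 225 − 0.3·57.6923 = 207.6923; MC(q_m) = 150 + 0.7·57.6923 = 190.3846.
Competitive q* = 75, so Δq = 17.3077; wedge = 207.6923 − 190.3846 = 17.3077.
DWL = ½ × 17.3077 × 17.3077 = 149.78.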